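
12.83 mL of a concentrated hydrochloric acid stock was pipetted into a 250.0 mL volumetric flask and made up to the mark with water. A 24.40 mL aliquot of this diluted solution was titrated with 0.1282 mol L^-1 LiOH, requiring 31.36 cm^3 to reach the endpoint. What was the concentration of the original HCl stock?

n(LiOH) = 0.1282 x 0.03136 = 0.004020 mol.
n(HCl) in the aliquot = 0.004020 mol.
[diluted HCl] = 0.004020 / 0.02440 = 0.1648 M.
Dilution factor = 250.0/12.83 = 19.49, so [stock] = 0.1648 x 19.49 = 3.21 M.

3.21 M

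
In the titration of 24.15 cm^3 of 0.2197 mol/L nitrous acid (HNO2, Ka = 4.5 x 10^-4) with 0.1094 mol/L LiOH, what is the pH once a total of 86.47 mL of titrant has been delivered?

12.57

n(acid) = 0.2197 x 0.02415 = 0.005306 mol; n(LiOH) added = 0.1094 x 0.08647 = 0.009460 mol.
Base is in excess by 0.009460 - 0.005306 = 0.004154 mol in a total volume of 0.1106 L.
[OH^-] = 0.004154/0.1106 = 0.03755 M, so pOH = 1.43 and pH = 14.00 - 1.43 = 12.57.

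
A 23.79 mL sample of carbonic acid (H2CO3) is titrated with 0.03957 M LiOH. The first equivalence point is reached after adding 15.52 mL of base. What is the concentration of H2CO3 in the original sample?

0.0258 M

n(LiOH) = 0.03957 x 0.01552 = 0.0006141 mol.
At the first equivalence point, 1 mol OH^- react per mol H2CO3, so n(H2CO3) = 0.0006141 / 1 = 0.0006141 mol.
[H2CO3] = 0.0006141 / 0.02379 L = 0.0258 M.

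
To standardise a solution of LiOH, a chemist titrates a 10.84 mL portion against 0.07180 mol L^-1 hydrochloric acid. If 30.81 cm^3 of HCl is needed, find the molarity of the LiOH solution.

n(HCl) delivered = 0.07180 x 0.03081 = 0.002212 mol.
For a 1:1 reaction, n(LiOH) = 0.002212 mol.
[LiOH] = 0.002212 mol / 0.01084 L = 0.204 M.

0.204 M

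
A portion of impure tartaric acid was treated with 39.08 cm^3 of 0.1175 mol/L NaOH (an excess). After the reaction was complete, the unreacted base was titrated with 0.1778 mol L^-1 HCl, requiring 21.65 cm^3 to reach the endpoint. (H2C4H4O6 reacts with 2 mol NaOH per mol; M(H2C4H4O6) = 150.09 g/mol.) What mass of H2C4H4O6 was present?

Total n(NaOH) added = 0.1175 x 0.03908 = 0.004592 mol.
n(HCl) used = 0.1778 x 0.02165 = 0.003849 mol, which equals the excess n(NaOH).
So n(NaOH) consumed by the sample = 0.004592 - 0.003849 = 0.0007425 mol.
n(H2C4H4O6) = 0.0007425 / 2 = 0.0003713 mol.
mass = 0.0003713 mol x 150.09 g/mol = 0.0557 g.

0.0557 g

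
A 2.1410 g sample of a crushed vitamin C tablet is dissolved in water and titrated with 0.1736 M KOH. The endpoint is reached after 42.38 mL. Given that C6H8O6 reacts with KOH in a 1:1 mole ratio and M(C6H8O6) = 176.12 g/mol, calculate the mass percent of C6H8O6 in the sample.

n(KOH) = 0.1736 x 0.04238 = 0.007357 mol.
n(C6H8O6) = 0.007357 / 1 = 0.007357 mol.
mass of C6H8O6 = 0.007357 x 176.12 = 1.296 g.
% purity = 1.296 / 2.1410 x 100 = 60.5%.

60.5%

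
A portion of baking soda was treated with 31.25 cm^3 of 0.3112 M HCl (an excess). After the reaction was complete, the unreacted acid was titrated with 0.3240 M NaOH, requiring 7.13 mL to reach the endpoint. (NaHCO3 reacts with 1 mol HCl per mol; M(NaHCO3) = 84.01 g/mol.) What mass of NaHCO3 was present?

0.623 g

Total n(HCl) added = 0.3112 x 0.03125 = 0.009725 mol.
n(NaOH) used = 0.3240 x 0.007130 = 0.002310 mol, which equals the excess n(HCl).
So n(HCl) consumed by the sample = 0.009725 - 0.002310 = 0.007415 mol.
n(NaHCO3) = 0.007415 / 1 = 0.007415 mol.
mass = 0.007415 mol x 84.01 g/mol = 0.623 g.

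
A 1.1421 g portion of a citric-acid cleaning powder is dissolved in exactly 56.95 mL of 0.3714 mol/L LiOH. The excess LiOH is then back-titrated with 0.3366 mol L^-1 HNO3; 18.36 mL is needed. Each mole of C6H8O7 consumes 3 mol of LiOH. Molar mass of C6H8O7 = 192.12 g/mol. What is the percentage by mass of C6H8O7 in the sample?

Total n(LiOH) added = 0.3714 x 0.05695 = 0.02115 mol.
n(HNO3) used = 0.3366 x 0.01836 = 0.006180 mol, which equals the excess n(LiOH).
So n(LiOH) consumed by the sample = 0.02115 - 0.006180 = 0.01497 mol.
n(C6H8O7) = 0.01497 / 3 = 0.004990 mol.
mass C6H8O7 = 0.004990 x 192.12 = 0.9588 g, so %C6H8O7 = 0.9588/1.1421 x 100 = 83.9%.

83.9%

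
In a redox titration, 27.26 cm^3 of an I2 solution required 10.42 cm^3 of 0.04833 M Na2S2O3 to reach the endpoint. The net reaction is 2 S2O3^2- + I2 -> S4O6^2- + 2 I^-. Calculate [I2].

n(Na2S2O3) = 0.04833 x 0.01042 = 0.0005036 mol.
From the balanced equation, 2 mol Na2S2O3 reacts with 1 mol I2, so n(I2) = 0.0005036 x 1/2 = 0.0002518 mol.
[I2] = 0.0002518 / 0.02726 L = 0.00924 M.

0.00924 M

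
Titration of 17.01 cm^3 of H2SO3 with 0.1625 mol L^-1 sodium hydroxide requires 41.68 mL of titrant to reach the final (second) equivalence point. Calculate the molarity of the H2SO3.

n(NaOH) = 0.1625 x 0.04168 = 0.006773 mol.
At the final (second) equivalence point, 2 mol OH^- react per mol H2SO3, so n(H2SO3) = 0.006773 / 2 = 0.003387 mol.
[H2SO3] = 0.003387 / 0.01701 L = 0.199 M.

0.199 M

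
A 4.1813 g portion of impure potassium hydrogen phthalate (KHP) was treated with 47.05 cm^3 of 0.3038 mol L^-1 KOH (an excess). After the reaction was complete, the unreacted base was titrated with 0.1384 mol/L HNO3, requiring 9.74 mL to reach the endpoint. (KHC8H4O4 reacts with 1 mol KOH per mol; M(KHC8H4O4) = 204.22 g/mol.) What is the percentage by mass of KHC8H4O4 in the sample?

Total n(KOH) added = 0.3038 x 0.04705 = 0.01429 mol.
n(HNO3) used = 0.1384 x 0.009740 = 0.001348 mol, which equals the excess n(KOH).
So n(KOH) consumed by the sample = 0.01429 - 0.001348 = 0.01295 mol.
n(KHC8H4O4) = 0.01295 / 1 = 0.01295 mol.
mass KHC8H4O4 = 0.01295 x 204.22 = 2.644 g, so %KHC8H4O4 = 2.644/4.1813 x 100 = 63.2%.

63.2%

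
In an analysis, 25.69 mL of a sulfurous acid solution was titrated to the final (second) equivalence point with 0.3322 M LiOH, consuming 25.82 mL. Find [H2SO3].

n(LiOH) = 0.3322 x 0.02582 = 0.008577 mol.
At the final (second) equivalence point, 2 mol OH^- react per mol H2SO3, so n(H2SO3) = 0.008577 / 2 = 0.004289 mol.
[H2SO3] = 0.004289 / 0.02569 L = 0.167 M.

0.167 M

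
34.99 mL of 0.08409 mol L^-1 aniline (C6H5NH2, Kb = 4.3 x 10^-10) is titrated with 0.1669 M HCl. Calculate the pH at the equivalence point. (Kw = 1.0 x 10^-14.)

n(C6H5NH2) = 0.08409 x 0.03499 = 0.002942 mol; V(HCl) at equivalence = 0.002942/0.1669 = 0.01763 L.
At equivalence the base is fully converted to C6H5NH3+; total volume = 0.05262 L, so [C6H5NH3+] = 0.002942/0.05262 = 0.05592 M.
Ka(C6H5NH3+) = Kw/Kb = 1.0e-14 / 4.3 x 10^-10 = 2.33e-5.
[H^+] = sqrt(Ka x [C6H5NH3+]) = sqrt(2.33e-5 x 0.05592) = 0.00114 M.
pH = -log(0.00114) = 2.94.

2.94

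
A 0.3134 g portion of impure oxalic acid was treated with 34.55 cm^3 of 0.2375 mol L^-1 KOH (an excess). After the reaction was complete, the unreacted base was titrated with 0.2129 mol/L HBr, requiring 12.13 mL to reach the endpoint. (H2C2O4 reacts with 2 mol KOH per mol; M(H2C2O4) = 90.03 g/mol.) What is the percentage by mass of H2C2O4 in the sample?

Total n(KOH) added = 0.2375 x 0.03455 = 0.008206 mol.
n(HBr) used = 0.2129 x 0.01213 = 0.002582 mol, which equals the excess n(KOH).
So n(KOH) consumed by the sample = 0.008206 - 0.002582 = 0.005623 mol.
n(H2C2O4) = 0.005623 / 2 = 0.002812 mol.
mass H2C2O4 = 0.002812 x 90.03 = 0.2531 g, so %H2C2O4 = 0.2531/0.3134 x 100 = 80.8%.

80.8%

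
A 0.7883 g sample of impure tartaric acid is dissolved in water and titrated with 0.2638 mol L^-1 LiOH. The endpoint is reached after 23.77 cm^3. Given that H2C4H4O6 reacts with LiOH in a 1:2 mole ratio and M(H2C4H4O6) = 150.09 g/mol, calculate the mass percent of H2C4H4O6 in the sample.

59.7%

n(LiOH) = 0.2638 x 0.02377 = 0.006271 mol.
n(H2C4H4O6) = 0.006271 / 2 = 0.003135 mol.
mass of H2C4H4O6 = 0.003135 x 150.09 = 0.4706 g.
% purity = 0.4706 / 0.7883 x 100 = 59.7%.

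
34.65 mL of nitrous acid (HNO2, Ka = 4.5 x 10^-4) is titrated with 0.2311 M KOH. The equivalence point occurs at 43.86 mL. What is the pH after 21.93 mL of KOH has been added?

3.35

21.93 mL is exactly half the equivalence volume (43.86/2), i.e. the half-equivalence point.
There, n(HA) = n(A^-), so pH = pKa = -log(4.5 x 10^-4) = 3.35.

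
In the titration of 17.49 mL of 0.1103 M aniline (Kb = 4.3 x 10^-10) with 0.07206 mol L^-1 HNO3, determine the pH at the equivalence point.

3.00

n(C6H5NH2) = 0.1103 x 0.01749 = 0.001929 mol; V(HNO3) at equivalence = 0.001929/0.07206 = 0.02677 L.
At equivalence the base is fully converted to C6H5NH3+; total volume = 0.04426 L, so [C6H5NH3+] = 0.001929/0.04426 = 0.04359 M.
Ka(C6H5NH3+) = Kw/Kb = 1.0e-14 / 4.3 x 10^-10 = 2.33e-5.
[H^+] = sqrt(Ka x [C6H5NH3+]) = sqrt(2.33e-5 x 0.04359) = 0.00101 M.
pH = -log(0.00101) = 3.00.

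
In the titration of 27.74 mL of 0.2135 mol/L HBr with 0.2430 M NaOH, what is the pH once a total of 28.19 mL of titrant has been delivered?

12.22

n(acid) = 0.2135 x 0.02774 = 0.005922 mol; n(NaOH) added = 0.2430 x 0.02819 = 0.006850 mol.
Base is in excess by 0.006850 - 0.005922 = 0.0009277 mol in a total volume of 0.05593 L.
[OH^-] = 0.0009277/0.05593 = 0.01659 M, so pOH = 1.78 and pH = 14.00 - 1.78 = 12.22.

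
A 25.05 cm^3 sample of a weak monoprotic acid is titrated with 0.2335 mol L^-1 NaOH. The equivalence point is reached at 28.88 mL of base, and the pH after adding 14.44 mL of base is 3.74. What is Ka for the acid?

14.44 mL is half of the equivalence volume, so this is the half-equivalence point where [HA] = [A^-].
At half-equivalence pH = pKa, so pKa = 3.74.
Ka = 10^(-3.74) = 1.8 x 10^-4.

1.8 x 10^-4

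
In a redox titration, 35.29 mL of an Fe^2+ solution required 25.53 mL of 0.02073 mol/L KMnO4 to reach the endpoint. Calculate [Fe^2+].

n(KMnO4) = 0.02073 x 0.02553 = 0.0005292 mol.
From the balanced equation, 1 mol KMnO4 reacts with 5 mol Fe^2+, so n(Fe^2+) = 0.0005292 x 5/1 = 0.002646 mol.
[Fe^2+] = 0.002646 / 0.03529 L = 0.0750 M.

0.0750 M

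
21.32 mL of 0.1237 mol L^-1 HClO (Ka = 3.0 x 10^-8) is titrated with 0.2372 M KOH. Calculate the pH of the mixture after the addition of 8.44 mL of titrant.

Initial n(HClO) = 0.1237 x 0.02132 = 0.002637 mol.
n(KOH) added = 0.2372 x 0.008440 = 0.002002 mol, converting that many moles of HClO to ClO-.
Remaining n(HClO) = 0.0006353 mol; n(ClO-) = 0.002002 mol.
By Henderson-Hasselbalch, pH = pKa + log([A^-]/[HA]) = 7.52 + log(0.002002/0.0006353) = 7.52 + (+0.50) = 8.02.

8.02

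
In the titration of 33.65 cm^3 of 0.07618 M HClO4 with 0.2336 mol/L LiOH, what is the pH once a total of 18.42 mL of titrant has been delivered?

n(acid) = 0.07618 x 0.03365 = 0.002563 mol; n(LiOH) added = 0.2336 x 0.01842 = 0.004303 mol.
Base is in excess by 0.004303 - 0.002563 = 0.001739 mol in a total volume of 0.05207 L.
[OH^-] = 0.001739/0.05207 = 0.03341 M, so pOH = 1.48 and pH = 14.00 - 1.48 = 12.52.

12.52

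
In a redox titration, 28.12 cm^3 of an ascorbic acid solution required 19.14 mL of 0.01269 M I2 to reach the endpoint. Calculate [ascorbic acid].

0.00864 M

n(I2) = 0.01269 x 0.01914 = 0.0002429 mol.
From the balanced equation, 1 mol I2 reacts with 1 mol ascorbic acid, so n(ascorbic acid) = 0.0002429 x 1/1 = 0.0002429 mol.
[ascorbic acid] = 0.0002429 / 0.02812 L = 0.00864 M.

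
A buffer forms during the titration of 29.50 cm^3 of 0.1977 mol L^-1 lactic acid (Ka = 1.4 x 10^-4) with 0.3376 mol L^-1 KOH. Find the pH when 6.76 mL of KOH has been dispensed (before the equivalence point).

Initial n(HC3H5O3) = 0.1977 x 0.02950 = 0.005832 mol.
n(KOH) added = 0.3376 x 0.006760 = 0.002282 mol, converting that many moles of HC3H5O3 to C3H5O3-.
Remaining n(HC3H5O3) = 0.003550 mol; n(C3H5O3-) = 0.002282 mol.
By Henderson-Hasselbalch, pH = pKa + log([A^-]/[HA]) = 3.85 + log(0.002282/0.003550) = 3.85 + (-0.19) = 3.66.

3.66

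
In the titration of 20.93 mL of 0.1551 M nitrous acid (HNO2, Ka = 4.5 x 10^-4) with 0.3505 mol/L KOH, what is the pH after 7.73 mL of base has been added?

4.05

Initial n(HNO2) = 0.1551 x 0.02093 = 0.003246 mol.
n(KOH) added = 0.3505 x 0.007730 = 0.002709 mol, converting that many moles of HNO2 to NO2-.
Remaining n(HNO2) = 0.0005369 mol; n(NO2-) = 0.002709 mol.
By Henderson-Hasselbalch, pH = pKa + log([A^-]/[HA]) = 3.35 + log(0.002709/0.0005369) = 3.35 + (+0.70) = 4.05.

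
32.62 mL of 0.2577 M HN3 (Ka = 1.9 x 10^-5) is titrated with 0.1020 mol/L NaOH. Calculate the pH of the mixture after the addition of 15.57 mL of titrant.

Initial n(HN3) = 0.2577 x 0.03262 = 0.008406 mol.
n(NaOH) added = 0.1020 x 0.01557 = 0.001588 mol, converting that many moles of HN3 to N3-.
Remaining n(HN3) = 0.006818 mol; n(N3-) = 0.001588 mol.
By Henderson-Hasselbalch, pH = pKa + log([A^-]/[HA]) = 4.72 + log(0.001588/0.006818) = 4.72 + (-0.63) = 4.09.

4.09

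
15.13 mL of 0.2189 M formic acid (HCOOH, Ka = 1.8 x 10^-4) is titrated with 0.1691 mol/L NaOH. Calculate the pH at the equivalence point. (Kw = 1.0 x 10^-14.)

n(HCOOH) = 0.2189 x 0.01513 = 0.003312 mol; V(NaOH) at equivalence = 0.003312/0.1691 = 0.01959 L.
At equivalence all the acid is converted to HCOO-; total volume = 0.01513 + 0.01959 = 0.03472 L, so [HCOO-] = 0.003312/0.03472 = 0.09540 M.
Kb = Kw/Ka = 1.0e-14 / 1.8 x 10^-4 = 5.56e-11.
[OH^-] = sqrt(Kb x [HCOO-]) = sqrt(5.56e-11 x 0.09540) = 2.30e-6 M.
pOH = 5.64, so pH = 14.00 - 5.64 = 8.36.

8.36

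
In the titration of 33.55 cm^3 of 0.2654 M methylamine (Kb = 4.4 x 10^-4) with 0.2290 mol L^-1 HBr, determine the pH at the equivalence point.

n(CH3NH2) = 0.2654 x 0.03355 = 0.008904 mol; V(HBr) at equivalence = 0.008904/0.2290 = 0.03888 L.
At equivalence the base is fully converted to CH3NH3+; total volume = 0.07243 L, so [CH3NH3+] = 0.008904/0.07243 = 0.1229 M.
Ka(CH3NH3+) = Kw/Kb = 1.0e-14 / 4.4 x 10^-4 = 2.27e-11.
[H^+] = sqrt(Ka x [CH3NH3+]) = sqrt(2.27e-11 x 0.1229) = 1.67e-6 M.
pH = -log(1.67e-6) = 5.78.

5.78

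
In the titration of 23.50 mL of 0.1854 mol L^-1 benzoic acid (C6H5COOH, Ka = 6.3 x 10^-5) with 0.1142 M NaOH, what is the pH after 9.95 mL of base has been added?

Initial n(C6H5COOH) = 0.1854 x 0.02350 = 0.004357 mol.
n(NaOH) added = 0.1142 x 0.009950 = 0.001136 mol, converting that many moles of C6H5COOH to C6H5COO-.
Remaining n(C6H5COOH) = 0.003221 mol; n(C6H5COO-) = 0.001136 mol.
By Henderson-Hasselbalch, pH = pKa + log([A^-]/[HA]) = 4.20 + log(0.001136/0.003221) = 4.20 + (-0.45) = 3.75.

3.75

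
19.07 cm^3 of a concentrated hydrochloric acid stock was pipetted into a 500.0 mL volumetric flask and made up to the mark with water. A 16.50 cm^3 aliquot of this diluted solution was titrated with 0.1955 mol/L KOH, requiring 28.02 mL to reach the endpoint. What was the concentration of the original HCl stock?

8.70 M

n(KOH) = 0.1955 x 0.02802 = 0.005478 mol.
n(HCl) in the aliquot = 0.005478 mol.
[diluted HCl] = 0.005478 / 0.01650 = 0.3320 M.
Dilution factor = 500.0/19.07 = 26.22, so [stock] = 0.3320 x 26.22 = 8.70 M.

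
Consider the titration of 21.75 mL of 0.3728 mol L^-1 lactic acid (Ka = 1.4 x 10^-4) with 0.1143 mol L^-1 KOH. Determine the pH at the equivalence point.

n(HC3H5O3) = 0.3728 x 0.02175 = 0.008108 mol; V(KOH) at equivalence = 0.008108/0.1143 = 0.07094 L.
At equivalence all the acid is converted to C3H5O3-; total volume = 0.02175 + 0.07094 = 0.09269 L, so [C3H5O3-] = 0.008108/0.09269 = 0.08748 M.
Kb = Kw/Ka = 1.0e-14 / 1.4 x 10^-4 = 7.14e-11.
[OH^-] = sqrt(Kb x [C3H5O3-]) = sqrt(7.14e-11 x 0.08748) = 2.50e-6 M.
pOH = 5.60, so pH = 14.00 - 5.60 = 8.40.

8.40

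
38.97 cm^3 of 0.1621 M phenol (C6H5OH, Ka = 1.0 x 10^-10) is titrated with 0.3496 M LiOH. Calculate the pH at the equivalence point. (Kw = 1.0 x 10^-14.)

11.52

n(C6H5OH) = 0.1621 x 0.03897 = 0.006317 mol; V(LiOH) at equivalence = 0.006317/0.3496 = 0.01807 L.
At equivalence all the acid is converted to C6H5O-; total volume = 0.03897 + 0.01807 = 0.05704 L, so [C6H5O-] = 0.006317/0.05704 = 0.1107 M.
Kb = Kw/Ka = 1.0e-14 / 1.0 x 10^-10 = 0.000100.
[OH^-] = sqrt(Kb x [C6H5O-]) = sqrt(0.000100 x 0.1107) = 0.00333 M.
pOH = 2.48, so pH = 14.00 - 2.48 = 11.52.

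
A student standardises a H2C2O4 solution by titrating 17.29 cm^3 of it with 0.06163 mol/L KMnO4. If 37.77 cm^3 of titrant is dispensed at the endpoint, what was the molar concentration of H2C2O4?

0.337 M

n(KMnO4) = 0.06163 x 0.03777 = 0.002328 mol.
From the balanced equation, 2 mol KMnO4 reacts with 5 mol H2C2O4, so n(H2C2O4) = 0.002328 x 5/2 = 0.005819 mol.
[H2C2O4] = 0.005819 / 0.01729 L = 0.337 M.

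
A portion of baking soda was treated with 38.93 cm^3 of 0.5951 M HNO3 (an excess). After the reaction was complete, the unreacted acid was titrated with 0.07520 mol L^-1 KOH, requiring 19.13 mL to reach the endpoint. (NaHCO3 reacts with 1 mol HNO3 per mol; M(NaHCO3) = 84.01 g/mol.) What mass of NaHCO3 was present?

1.83 g

Total n(HNO3) added = 0.5951 x 0.03893 = 0.02317 mol.
n(KOH) used = 0.07520 x 0.01913 = 0.001439 mol, which equals the excess n(HNO3).
So n(HNO3) consumed by the sample = 0.02317 - 0.001439 = 0.02173 mol.
n(NaHCO3) = 0.02173 / 1 = 0.02173 mol.
mass = 0.02173 mol x 84.01 g/mol = 1.83 g.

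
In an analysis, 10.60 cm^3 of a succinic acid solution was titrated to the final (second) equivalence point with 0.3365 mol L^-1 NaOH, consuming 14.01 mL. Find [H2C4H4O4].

0.222 M

n(NaOH) = 0.3365 x 0.01401 = 0.004714 mol.
At the final (second) equivalence point, 2 mol OH^- react per mol H2C4H4O4, so n(H2C4H4O4) = 0.004714 / 2 = 0.002357 mol.
[H2C4H4O4] = 0.002357 / 0.01060 L = 0.222 M.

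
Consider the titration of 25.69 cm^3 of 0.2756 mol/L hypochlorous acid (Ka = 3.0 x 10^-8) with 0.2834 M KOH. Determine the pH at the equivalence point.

n(HClO) = 0.2756 x 0.02569 = 0.007080 mol; V(KOH) at equivalence = 0.007080/0.2834 = 0.02498 L.
At equivalence all the acid is converted to ClO-; total volume = 0.02569 + 0.02498 = 0.05067 L, so [ClO-] = 0.007080/0.05067 = 0.1397 M.
Kb = Kw/Ka = 1.0e-14 / 3.0 x 10^-8 = 3.33e-7.
[OH^-] = sqrt(Kb x [ClO-]) = sqrt(3.33e-7 x 0.1397) = 0.000216 M.
pOH = 3.67, so pH = 14.00 - 3.67 = 10.33.

10.33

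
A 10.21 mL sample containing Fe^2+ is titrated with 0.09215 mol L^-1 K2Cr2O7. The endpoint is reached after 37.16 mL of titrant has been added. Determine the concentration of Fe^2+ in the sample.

n(K2Cr2O7) = 0.09215 x 0.03716 = 0.003424 mol.
From the balanced equation, 1 mol K2Cr2O7 reacts with 6 mol Fe^2+, so n(Fe^2+) = 0.003424 x 6/1 = 0.02055 mol.
[Fe^2+] = 0.02055 / 0.01021 L = 2.01 M.

2.01 M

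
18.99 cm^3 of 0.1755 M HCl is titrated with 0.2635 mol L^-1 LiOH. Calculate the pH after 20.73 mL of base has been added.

12.73

n(acid) = 0.1755 x 0.01899 = 0.003333 mol; n(LiOH) added = 0.2635 x 0.02073 = 0.005462 mol.
Base is in excess by 0.005462 - 0.003333 = 0.002130 mol in a total volume of 0.03972 L.
[OH^-] = 0.002130/0.03972 = 0.05362 M, so pOH = 1.27 and pH = 14.00 - 1.27 = 12.73.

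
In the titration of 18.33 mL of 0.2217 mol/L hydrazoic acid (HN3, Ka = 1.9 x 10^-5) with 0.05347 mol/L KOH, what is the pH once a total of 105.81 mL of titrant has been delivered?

n(acid) = 0.2217 x 0.01833 = 0.004064 mol; n(KOH) added = 0.05347 x 0.1058 = 0.005658 mol.
Base is in excess by 0.005658 - 0.004064 = 0.001594 mol in a total volume of 0.1241 L.
[OH^-] = 0.001594/0.1241 = 0.01284 M, so pOH = 1.89 and pH = 14.00 - 1.89 = 12.11.

12.11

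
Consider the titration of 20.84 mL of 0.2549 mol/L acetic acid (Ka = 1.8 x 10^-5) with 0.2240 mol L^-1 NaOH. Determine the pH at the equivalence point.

8.91

n(CH3COOH) = 0.2549 x 0.02084 = 0.005312 mol; V(NaOH) at equivalence = 0.005312/0.2240 = 0.02371 L.
At equivalence all the acid is converted to CH3COO-; total volume = 0.02084 + 0.02371 = 0.04455 L, so [CH3COO-] = 0.005312/0.04455 = 0.1192 M.
Kb = Kw/Ka = 1.0e-14 / 1.8 x 10^-5 = 5.56e-10.
[OH^-] = sqrt(Kb x [CH3COO-]) = sqrt(5.56e-10 x 0.1192) = 8.14e-6 M.
pOH = 5.09, so pH = 14.00 - 5.09 = 8.91.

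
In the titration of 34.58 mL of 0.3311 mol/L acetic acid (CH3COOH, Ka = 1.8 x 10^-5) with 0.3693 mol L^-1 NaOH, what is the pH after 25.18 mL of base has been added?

Initial n(CH3COOH) = 0.3311 x 0.03458 = 0.01145 mol.
n(NaOH) added = 0.3693 x 0.02518 = 0.009299 mol, converting that many moles of CH3COOH to CH3COO-.
Remaining n(CH3COOH) = 0.002150 mol; n(CH3COO-) = 0.009299 mol.
By Henderson-Hasselbalch, pH = pKa + log([A^-]/[HA]) = 4.74 + log(0.009299/0.002150) = 4.74 + (+0.64) = 5.38.

5.38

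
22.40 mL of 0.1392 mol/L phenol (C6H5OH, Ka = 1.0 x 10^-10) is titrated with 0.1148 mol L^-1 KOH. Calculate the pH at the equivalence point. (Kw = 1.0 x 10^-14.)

n(C6H5OH) = 0.1392 x 0.02240 = 0.003118 mol; V(KOH) at equivalence = 0.003118/0.1148 = 0.02716 L.
At equivalence all the acid is converted to C6H5O-; total volume = 0.02240 + 0.02716 = 0.04956 L, so [C6H5O-] = 0.003118/0.04956 = 0.06291 M.
Kb = Kw/Ka = 1.0e-14 / 1.0 x 10^-10 = 0.000100.
[OH^-] = sqrt(Kb x [C6H5O-]) = sqrt(0.000100 x 0.06291) = 0.00251 M.
pOH = 2.60, so pH = 14.00 - 2.60 = 11.40.

11.40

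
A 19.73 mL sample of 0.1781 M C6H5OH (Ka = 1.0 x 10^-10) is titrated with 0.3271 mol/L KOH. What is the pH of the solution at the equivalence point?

11.53

n(C6H5OH) = 0.1781 x 0.01973 = 0.003514 mol; V(KOH) at equivalence = 0.003514/0.3271 = 0.01074 L.
At equivalence all the acid is converted to C6H5O-; total volume = 0.01973 + 0.01074 = 0.03047 L, so [C6H5O-] = 0.003514/0.03047 = 0.1153 M.
Kb = Kw/Ka = 1.0e-14 / 1.0 x 10^-10 = 0.000100.
[OH^-] = sqrt(Kb x [C6H5O-]) = sqrt(0.000100 x 0.1153) = 0.00340 M.
pOH = 2.47, so pH = 14.00 - 2.47 = 11.53.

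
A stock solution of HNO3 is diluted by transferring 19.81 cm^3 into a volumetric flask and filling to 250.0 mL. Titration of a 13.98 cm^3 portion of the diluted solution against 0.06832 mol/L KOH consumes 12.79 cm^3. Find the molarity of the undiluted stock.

0.789 M

n(KOH) = 0.06832 x 0.01279 = 0.0008738 mol.
n(HNO3) in the aliquot = 0.0008738 mol.
[diluted HNO3] = 0.0008738 / 0.01398 = 0.06250 M.
Dilution factor = 250.0/19.81 = 12.62, so [stock] = 0.06250 x 12.62 = 0.789 M.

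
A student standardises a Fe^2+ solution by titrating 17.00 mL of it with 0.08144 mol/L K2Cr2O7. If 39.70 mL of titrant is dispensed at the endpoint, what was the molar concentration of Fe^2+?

n(K2Cr2O7) = 0.08144 x 0.03970 = 0.003233 mol.
From the balanced equation, 1 mol K2Cr2O7 reacts with 6 mol Fe^2+, so n(Fe^2+) = 0.003233 x 6/1 = 0.01940 mol.
[Fe^2+] = 0.01940 / 0.01700 L = 1.14 M.

1.14 M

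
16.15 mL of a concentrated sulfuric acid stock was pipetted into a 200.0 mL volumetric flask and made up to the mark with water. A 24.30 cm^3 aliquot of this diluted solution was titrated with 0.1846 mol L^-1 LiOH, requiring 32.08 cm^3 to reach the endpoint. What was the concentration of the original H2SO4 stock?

1.51 M

n(LiOH) = 0.1846 x 0.03208 = 0.005922 mol.
n(H2SO4) in the aliquot = 0.005922 x 1/2 = 0.002961 mol.
[diluted H2SO4] = 0.002961 / 0.02430 = 0.1219 M.
Dilution factor = 200.0/16.15 = 12.38, so [stock] = 0.1219 x 12.38 = 1.51 M.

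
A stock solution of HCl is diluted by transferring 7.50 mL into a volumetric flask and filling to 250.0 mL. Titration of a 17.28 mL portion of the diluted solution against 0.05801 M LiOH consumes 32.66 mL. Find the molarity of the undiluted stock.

n(LiOH) = 0.05801 x 0.03266 = 0.001895 mol.
n(HCl) in the aliquot = 0.001895 mol.
[diluted HCl] = 0.001895 / 0.01728 = 0.1096 M.
Dilution factor = 250.0/7.500 = 33.33, so [stock] = 0.1096 x 33.33 = 3.65 M.

3.65 M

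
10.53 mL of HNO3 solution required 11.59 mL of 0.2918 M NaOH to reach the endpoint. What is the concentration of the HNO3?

n(NaOH) delivered = 0.2918 x 0.01159 = 0.003382 mol.
For a 1:1 reaction, n(HNO3) = 0.003382 mol.
[HNO3] = 0.003382 mol / 0.01053 L = 0.321 M.

0.321 M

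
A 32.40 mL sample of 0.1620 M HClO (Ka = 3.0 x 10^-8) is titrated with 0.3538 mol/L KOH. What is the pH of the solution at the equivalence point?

n(HClO) = 0.1620 x 0.03240 = 0.005249 mol; V(KOH) at equivalence = 0.005249/0.3538 = 0.01484 L.
At equivalence all the acid is converted to ClO-; total volume = 0.03240 + 0.01484 = 0.04724 L, so [ClO-] = 0.005249/0.04724 = 0.1111 M.
Kb = Kw/Ka = 1.0e-14 / 3.0 x 10^-8 = 3.33e-7.
[OH^-] = sqrt(Kb x [ClO-]) = sqrt(3.33e-7 x 0.1111) = 0.000192 M.
pOH = 3.72, so pH = 14.00 - 3.72 = 10.28.

10.28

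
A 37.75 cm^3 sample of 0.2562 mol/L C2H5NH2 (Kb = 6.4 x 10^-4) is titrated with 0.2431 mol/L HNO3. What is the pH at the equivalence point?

5.86

n(C2H5NH2) = 0.2562 x 0.03775 = 0.009672 mol; V(HNO3) at equivalence = 0.009672/0.2431 = 0.03978 L.
At equivalence the base is fully converted to C2H5NH3+; total volume = 0.07753 L, so [C2H5NH3+] = 0.009672/0.07753 = 0.1247 M.
Ka(C2H5NH3+) = Kw/Kb = 1.0e-14 / 6.4 x 10^-4 = 1.56e-11.
[H^+] = sqrt(Ka x [C2H5NH3+]) = sqrt(1.56e-11 x 0.1247) = 1.40e-6 M.
pH = -log(1.40e-6) = 5.86.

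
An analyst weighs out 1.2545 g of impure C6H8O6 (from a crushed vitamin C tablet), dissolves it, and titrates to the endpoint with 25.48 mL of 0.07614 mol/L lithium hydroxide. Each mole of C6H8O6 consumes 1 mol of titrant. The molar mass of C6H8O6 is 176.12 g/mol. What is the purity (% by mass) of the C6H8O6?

27.2%

n(LiOH) = 0.07614 x 0.02548 = 0.001940 mol.
n(C6H8O6) = 0.001940 / 1 = 0.001940 mol.
mass of C6H8O6 = 0.001940 x 176.12 = 0.3417 g.
% purity = 0.3417 / 1.2545 x 100 = 27.2%.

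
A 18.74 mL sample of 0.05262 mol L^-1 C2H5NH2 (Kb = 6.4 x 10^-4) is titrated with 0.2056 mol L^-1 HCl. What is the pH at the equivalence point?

6.09

n(C2H5NH2) = 0.05262 x 0.01874 = 0.0009861 mol; V(HCl) at equivalence = 0.0009861/0.2056 = 0.004796 L.
At equivalence the base is fully converted to C2H5NH3+; total volume = 0.02354 L, so [C2H5NH3+] = 0.0009861/0.02354 = 0.04190 M.
Ka(C2H5NH3+) = Kw/Kb = 1.0e-14 / 6.4 x 10^-4 = 1.56e-11.
[H^+] = sqrt(Ka x [C2H5NH3+]) = sqrt(1.56e-11 x 0.04190) = 8.09e-7 M.
pH = -log(8.09e-7) = 6.09.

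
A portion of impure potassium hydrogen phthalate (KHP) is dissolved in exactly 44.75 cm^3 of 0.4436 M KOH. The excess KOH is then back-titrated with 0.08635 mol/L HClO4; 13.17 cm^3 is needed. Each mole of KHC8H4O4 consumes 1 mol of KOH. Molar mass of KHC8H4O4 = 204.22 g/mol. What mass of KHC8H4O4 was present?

Total n(KOH) added = 0.4436 x 0.04475 = 0.01985 mol.
n(HClO4) used = 0.08635 x 0.01317 = 0.001137 mol, which equals the excess n(KOH).
So n(KOH) consumed by the sample = 0.01985 - 0.001137 = 0.01871 mol.
n(KHC8H4O4) = 0.01871 / 1 = 0.01871 mol.
mass = 0.01871 mol x 204.22 g/mol = 3.82 g.

3.82 g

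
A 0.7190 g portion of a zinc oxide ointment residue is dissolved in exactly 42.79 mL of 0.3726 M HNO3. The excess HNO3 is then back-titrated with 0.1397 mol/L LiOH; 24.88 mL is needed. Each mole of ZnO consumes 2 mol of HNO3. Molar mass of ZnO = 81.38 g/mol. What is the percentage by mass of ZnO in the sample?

70.6%

Total n(HNO3) added = 0.3726 x 0.04279 = 0.01594 mol.
n(LiOH) used = 0.1397 x 0.02488 = 0.003476 mol, which equals the excess n(HNO3).
So n(HNO3) consumed by the sample = 0.01594 - 0.003476 = 0.01247 mol.
n(ZnO) = 0.01247 / 2 = 0.006234 mol.
mass ZnO = 0.006234 x 81.38 = 0.5073 g, so %ZnO = 0.5073/0.7190 x 100 = 70.6%.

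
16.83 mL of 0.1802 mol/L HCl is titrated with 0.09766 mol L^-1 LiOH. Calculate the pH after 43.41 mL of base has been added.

12.30

n(acid) = 0.1802 x 0.01683 = 0.003033 mol; n(LiOH) added = 0.09766 x 0.04341 = 0.004239 mol.
Base is in excess by 0.004239 - 0.003033 = 0.001207 mol in a total volume of 0.06024 L.
[OH^-] = 0.001207/0.06024 = 0.02003 M, so pOH = 1.70 and pH = 14.00 - 1.70 = 12.30.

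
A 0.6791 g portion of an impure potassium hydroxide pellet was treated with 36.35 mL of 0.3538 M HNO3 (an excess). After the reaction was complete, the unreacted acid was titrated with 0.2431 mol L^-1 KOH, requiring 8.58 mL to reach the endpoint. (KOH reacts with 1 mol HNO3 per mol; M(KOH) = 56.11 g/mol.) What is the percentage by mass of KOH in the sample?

Total n(HNO3) added = 0.3538 x 0.03635 = 0.01286 mol.
n(KOH) used = 0.2431 x 0.008580 = 0.002086 mol, which equals the excess n(HNO3).
So n(HNO3) consumed by the sample = 0.01286 - 0.002086 = 0.01077 mol.
n(KOH) = 0.01077 / 1 = 0.01077 mol.
mass KOH = 0.01077 x 56.11 = 0.6046 g, so %KOH = 0.6046/0.6791 x 100 = 89.0%.

89.0%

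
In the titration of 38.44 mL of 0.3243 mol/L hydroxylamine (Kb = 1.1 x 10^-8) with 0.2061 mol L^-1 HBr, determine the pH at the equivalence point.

3.47

n(NH2OH) = 0.3243 x 0.03844 = 0.01247 mol; V(HBr) at equivalence = 0.01247/0.2061 = 0.06049 L.
At equivalence the base is fully converted to NH3OH+; total volume = 0.09893 L, so [NH3OH+] = 0.01247/0.09893 = 0.1260 M.
Ka(NH3OH+) = Kw/Kb = 1.0e-14 / 1.1 x 10^-8 = 9.09e-7.
[H^+] = sqrt(Ka x [NH3OH+]) = sqrt(9.09e-7 x 0.1260) = 0.000338 M.
pH = -log(0.000338) = 3.47.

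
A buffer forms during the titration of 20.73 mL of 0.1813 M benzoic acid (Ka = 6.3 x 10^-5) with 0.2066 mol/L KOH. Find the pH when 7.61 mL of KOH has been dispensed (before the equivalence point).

4.06

Initial n(C6H5COOH) = 0.1813 x 0.02073 = 0.003758 mol.
n(KOH) added = 0.2066 x 0.007610 = 0.001572 mol, converting that many moles of C6H5COOH to C6H5COO-.
Remaining n(C6H5COOH) = 0.002186 mol; n(C6H5COO-) = 0.001572 mol.
By Henderson-Hasselbalch, pH = pKa + log([A^-]/[HA]) = 4.20 + log(0.001572/0.002186) = 4.20 + (-0.14) = 4.06.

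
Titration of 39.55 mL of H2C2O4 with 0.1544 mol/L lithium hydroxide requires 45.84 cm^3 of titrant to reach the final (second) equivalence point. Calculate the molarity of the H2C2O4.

0.0895 M

n(LiOH) = 0.1544 x 0.04584 = 0.007078 mol.
At the final (second) equivalence point, 2 mol OH^- react per mol H2C2O4, so n(H2C2O4) = 0.007078 / 2 = 0.003539 mol.
[H2C2O4] = 0.003539 / 0.03955 L = 0.0895 M.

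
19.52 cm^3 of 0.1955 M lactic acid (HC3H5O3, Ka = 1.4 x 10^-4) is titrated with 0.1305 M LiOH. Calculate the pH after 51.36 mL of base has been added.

12.61

n(acid) = 0.1955 x 0.01952 = 0.003816 mol; n(LiOH) added = 0.1305 x 0.05136 = 0.006702 mol.
Base is in excess by 0.006702 - 0.003816 = 0.002886 mol in a total volume of 0.07088 L.
[OH^-] = 0.002886/0.07088 = 0.04072 M, so pOH = 1.39 and pH = 14.00 - 1.39 = 12.61.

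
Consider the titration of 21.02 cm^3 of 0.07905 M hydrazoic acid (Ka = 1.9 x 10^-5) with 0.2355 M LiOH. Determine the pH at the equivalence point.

n(HN3) = 0.07905 x 0.02102 = 0.001662 mol; V(LiOH) at equivalence = 0.001662/0.2355 = 0.007056 L.
At equivalence all the acid is converted to N3-; total volume = 0.02102 + 0.007056 = 0.02808 L, so [N3-] = 0.001662/0.02808 = 0.05918 M.
Kb = Kw/Ka = 1.0e-14 / 1.9 x 10^-5 = 5.26e-10.
[OH^-] = sqrt(Kb x [N3-]) = sqrt(5.26e-10 x 0.05918) = 5.58e-6 M.
pOH = 5.25, so pH = 14.00 - 5.25 = 8.75.

8.75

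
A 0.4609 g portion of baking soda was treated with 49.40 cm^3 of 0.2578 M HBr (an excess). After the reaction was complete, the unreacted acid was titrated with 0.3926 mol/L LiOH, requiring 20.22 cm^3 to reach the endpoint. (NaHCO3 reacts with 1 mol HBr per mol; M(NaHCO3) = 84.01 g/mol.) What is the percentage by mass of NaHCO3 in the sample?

87.4%

Total n(HBr) added = 0.2578 x 0.04940 = 0.01274 mol.
n(LiOH) used = 0.3926 x 0.02022 = 0.007938 mol, which equals the excess n(HBr).
So n(HBr) consumed by the sample = 0.01274 - 0.007938 = 0.004797 mol.
n(NaHCO3) = 0.004797 / 1 = 0.004797 mol.
mass NaHCO3 = 0.004797 x 84.01 = 0.4030 g, so %NaHCO3 = 0.4030/0.4609 x 100 = 87.4%.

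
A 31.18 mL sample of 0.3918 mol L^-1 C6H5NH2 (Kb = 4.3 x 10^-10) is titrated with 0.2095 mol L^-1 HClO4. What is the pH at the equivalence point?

n(C6H5NH2) = 0.3918 x 0.03118 = 0.01222 mol; V(HClO4) at equivalence = 0.01222/0.2095 = 0.05831 L.
At equivalence the base is fully converted to C6H5NH3+; total volume = 0.08949 L, so [C6H5NH3+] = 0.01222/0.08949 = 0.1365 M.
Ka(C6H5NH3+) = Kw/Kb = 1.0e-14 / 4.3 x 10^-10 = 2.33e-5.
[H^+] = sqrt(Ka x [C6H5NH3+]) = sqrt(2.33e-5 x 0.1365) = 0.00178 M.
pH = -log(0.00178) = 2.75.

2.75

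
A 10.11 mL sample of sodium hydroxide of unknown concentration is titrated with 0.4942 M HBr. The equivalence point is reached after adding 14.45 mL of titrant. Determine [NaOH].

n(HBr) delivered = 0.4942 x 0.01445 = 0.007141 mol.
For a 1:1 reaction, n(NaOH) = 0.007141 mol.
[NaOH] = 0.007141 mol / 0.01011 L = 0.706 M.

0.706 M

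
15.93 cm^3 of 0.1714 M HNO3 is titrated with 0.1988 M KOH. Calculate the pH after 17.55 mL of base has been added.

12.36

n(acid) = 0.1714 x 0.01593 = 0.002730 mol; n(KOH) added = 0.1988 x 0.01755 = 0.003489 mol.
Base is in excess by 0.003489 - 0.002730 = 0.0007585 mol in a total volume of 0.03348 L.
[OH^-] = 0.0007585/0.03348 = 0.02266 M, so pOH = 1.64 and pH = 14.00 - 1.64 = 12.36.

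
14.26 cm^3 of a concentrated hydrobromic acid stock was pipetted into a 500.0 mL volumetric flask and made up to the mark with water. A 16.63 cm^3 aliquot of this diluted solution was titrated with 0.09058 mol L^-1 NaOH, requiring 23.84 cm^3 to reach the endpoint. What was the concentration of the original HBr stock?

4.55 M

n(NaOH) = 0.09058 x 0.02384 = 0.002159 mol.
n(HBr) in the aliquot = 0.002159 mol.
[diluted HBr] = 0.002159 / 0.01663 = 0.1299 M.
Dilution factor = 500.0/14.26 = 35.06, so [stock] = 0.1299 x 35.06 = 4.55 M.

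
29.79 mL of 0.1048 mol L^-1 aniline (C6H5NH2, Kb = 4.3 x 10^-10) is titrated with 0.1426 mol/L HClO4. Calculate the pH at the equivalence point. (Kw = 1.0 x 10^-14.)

n(C6H5NH2) = 0.1048 x 0.02979 = 0.003122 mol; V(HClO4) at equivalence = 0.003122/0.1426 = 0.02189 L.
At equivalence the base is fully converted to C6H5NH3+; total volume = 0.05168 L, so [C6H5NH3+] = 0.003122/0.05168 = 0.06041 M.
Ka(C6H5NH3+) = Kw/Kb = 1.0e-14 / 4.3 x 10^-10 = 2.33e-5.
[H^+] = sqrt(Ka x [C6H5NH3+]) = sqrt(2.33e-5 x 0.06041) = 0.00119 M.
pH = -log(0.00119) = 2.93.

2.93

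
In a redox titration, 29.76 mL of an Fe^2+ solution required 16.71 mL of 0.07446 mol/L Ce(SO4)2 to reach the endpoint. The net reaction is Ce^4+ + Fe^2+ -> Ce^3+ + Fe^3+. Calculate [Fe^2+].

n(Ce(SO4)2) = 0.07446 x 0.01671 = 0.001244 mol.
From the balanced equation, 1 mol Ce(SO4)2 reacts with 1 mol Fe^2+, so n(Fe^2+) = 0.001244 x 1/1 = 0.001244 mol.
[Fe^2+] = 0.001244 / 0.02976 L = 0.0418 M.

0.0418 M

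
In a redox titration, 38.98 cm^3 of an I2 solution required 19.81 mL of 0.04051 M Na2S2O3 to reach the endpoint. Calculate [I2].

0.0103 M

n(Na2S2O3) = 0.04051 x 0.01981 = 0.0008025 mol.
From the balanced equation, 2 mol Na2S2O3 reacts with 1 mol I2, so n(I2) = 0.0008025 x 1/2 = 0.0004013 mol.
[I2] = 0.0004013 / 0.03898 L = 0.0103 M.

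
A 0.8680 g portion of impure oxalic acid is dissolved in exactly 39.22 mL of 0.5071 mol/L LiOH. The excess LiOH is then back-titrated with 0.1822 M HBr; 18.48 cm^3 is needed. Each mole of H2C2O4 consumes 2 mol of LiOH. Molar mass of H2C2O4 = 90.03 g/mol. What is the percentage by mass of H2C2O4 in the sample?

85.7%

Total n(LiOH) added = 0.5071 x 0.03922 = 0.01989 mol.
n(HBr) used = 0.1822 x 0.01848 = 0.003367 mol, which equals the excess n(LiOH).
So n(LiOH) consumed by the sample = 0.01989 - 0.003367 = 0.01652 mol.
n(H2C2O4) = 0.01652 / 2 = 0.008261 mol.
mass H2C2O4 = 0.008261 x 90.03 = 0.7437 g, so %H2C2O4 = 0.7437/0.8680 x 100 = 85.7%.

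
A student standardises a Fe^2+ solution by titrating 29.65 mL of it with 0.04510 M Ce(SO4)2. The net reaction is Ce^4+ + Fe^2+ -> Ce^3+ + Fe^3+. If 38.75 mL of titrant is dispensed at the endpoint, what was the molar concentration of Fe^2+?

0.0589 M

n(Ce(SO4)2) = 0.04510 x 0.03875 = 0.001748 mol.
From the balanced equation, 1 mol Ce(SO4)2 reacts with 1 mol Fe^2+, so n(Fe^2+) = 0.001748 x 1/1 = 0.001748 mol.
[Fe^2+] = 0.001748 / 0.02965 L = 0.0589 M.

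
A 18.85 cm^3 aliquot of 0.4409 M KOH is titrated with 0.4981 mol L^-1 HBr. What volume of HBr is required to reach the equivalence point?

n(KOH) = 0.4409 mol/L x 0.01885 L = 0.008311 mol.
At equivalence n(HBr) = n(KOH) = 0.008311 mol.
V(HBr) = 0.008311 / 0.4981 = 0.01669 L = 16.7 mL.

16.7 mL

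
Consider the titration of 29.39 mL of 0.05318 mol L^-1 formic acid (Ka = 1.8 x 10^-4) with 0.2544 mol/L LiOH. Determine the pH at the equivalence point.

8.19

n(HCOOH) = 0.05318 x 0.02939 = 0.001563 mol; V(LiOH) at equivalence = 0.001563/0.2544 = 0.006144 L.
At equivalence all the acid is converted to HCOO-; total volume = 0.02939 + 0.006144 = 0.03553 L, so [HCOO-] = 0.001563/0.03553 = 0.04399 M.
Kb = Kw/Ka = 1.0e-14 / 1.8 x 10^-4 = 5.56e-11.
[OH^-] = sqrt(Kb x [HCOO-]) = sqrt(5.56e-11 x 0.04399) = 1.56e-6 M.
pOH = 5.81, so pH = 14.00 - 5.81 = 8.19.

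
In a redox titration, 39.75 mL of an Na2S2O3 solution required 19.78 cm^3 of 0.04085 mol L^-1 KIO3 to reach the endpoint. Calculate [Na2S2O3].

n(KIO3) = 0.04085 x 0.01978 = 0.0008080 mol.
From the balanced equation, 1 mol KIO3 reacts with 6 mol Na2S2O3, so n(Na2S2O3) = 0.0008080 x 6/1 = 0.004848 mol.
[Na2S2O3] = 0.004848 / 0.03975 L = 0.122 M.

0.122 M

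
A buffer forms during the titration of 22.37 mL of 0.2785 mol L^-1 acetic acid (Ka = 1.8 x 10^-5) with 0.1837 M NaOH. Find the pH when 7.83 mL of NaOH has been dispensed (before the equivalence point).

4.22

Initial n(CH3COOH) = 0.2785 x 0.02237 = 0.006230 mol.
n(NaOH) added = 0.1837 x 0.007830 = 0.001438 mol, converting that many moles of CH3COOH to CH3COO-.
Remaining n(CH3COOH) = 0.004792 mol; n(CH3COO-) = 0.001438 mol.
By Henderson-Hasselbalch, pH = pKa + log([A^-]/[HA]) = 4.74 + log(0.001438/0.004792) = 4.74 + (-0.52) = 4.22.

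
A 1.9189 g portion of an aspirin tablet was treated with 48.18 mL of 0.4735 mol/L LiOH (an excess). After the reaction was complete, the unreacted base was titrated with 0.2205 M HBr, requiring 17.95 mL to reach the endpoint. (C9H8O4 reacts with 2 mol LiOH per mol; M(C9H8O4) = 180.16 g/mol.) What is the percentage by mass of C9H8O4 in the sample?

88.5%

Total n(LiOH) added = 0.4735 x 0.04818 = 0.02281 mol.
n(HBr) used = 0.2205 x 0.01795 = 0.003958 mol, which equals the excess n(LiOH).
So n(LiOH) consumed by the sample = 0.02281 - 0.003958 = 0.01886 mol.
n(C9H8O4) = 0.01886 / 2 = 0.009428 mol.
mass C9H8O4 = 0.009428 x 180.16 = 1.698 g, so %C9H8O4 = 1.698/1.9189 x 100 = 88.5%.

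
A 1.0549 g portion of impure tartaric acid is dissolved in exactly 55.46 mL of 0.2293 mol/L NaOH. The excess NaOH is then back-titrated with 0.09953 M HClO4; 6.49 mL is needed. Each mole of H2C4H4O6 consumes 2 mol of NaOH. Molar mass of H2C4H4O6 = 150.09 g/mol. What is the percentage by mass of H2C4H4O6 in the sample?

85.9%

Total n(NaOH) added = 0.2293 x 0.05546 = 0.01272 mol.
n(HClO4) used = 0.09953 x 0.006490 = 0.0006459 mol, which equals the excess n(NaOH).
So n(NaOH) consumed by the sample = 0.01272 - 0.0006459 = 0.01207 mol.
n(H2C4H4O6) = 0.01207 / 2 = 0.006036 mol.
mass H2C4H4O6 = 0.006036 x 150.09 = 0.9059 g, so %H2C4H4O6 = 0.9059/1.0549 x 100 = 85.9%.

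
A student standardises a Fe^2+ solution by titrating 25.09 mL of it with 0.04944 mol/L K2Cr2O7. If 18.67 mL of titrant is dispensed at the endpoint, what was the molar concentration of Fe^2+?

0.221 M

n(K2Cr2O7) = 0.04944 x 0.01867 = 0.0009230 mol.
From the balanced equation, 1 mol K2Cr2O7 reacts with 6 mol Fe^2+, so n(Fe^2+) = 0.0009230 x 6/1 = 0.005538 mol.
[Fe^2+] = 0.005538 / 0.02509 L = 0.221 M.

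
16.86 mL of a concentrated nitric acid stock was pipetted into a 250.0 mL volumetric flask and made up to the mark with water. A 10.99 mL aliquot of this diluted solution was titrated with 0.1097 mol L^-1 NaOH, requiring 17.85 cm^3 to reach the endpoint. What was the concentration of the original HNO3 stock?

n(NaOH) = 0.1097 x 0.01785 = 0.001958 mol.
n(HNO3) in the aliquot = 0.001958 mol.
[diluted HNO3] = 0.001958 / 0.01099 = 0.1782 M.
Dilution factor = 250.0/16.86 = 14.83, so [stock] = 0.1782 x 14.83 = 2.64 M.

2.64 M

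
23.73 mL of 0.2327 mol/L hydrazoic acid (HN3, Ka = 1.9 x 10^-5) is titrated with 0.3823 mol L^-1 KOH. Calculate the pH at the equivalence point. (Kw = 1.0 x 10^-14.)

8.94

n(HN3) = 0.2327 x 0.02373 = 0.005522 mol; V(KOH) at equivalence = 0.005522/0.3823 = 0.01444 L.
At equivalence all the acid is converted to N3-; total volume = 0.02373 + 0.01444 = 0.03817 L, so [N3-] = 0.005522/0.03817 = 0.1447 M.
Kb = Kw/Ka = 1.0e-14 / 1.9 x 10^-5 = 5.26e-10.
[OH^-] = sqrt(Kb x [N3-]) = sqrt(5.26e-10 x 0.1447) = 8.73e-6 M.
pOH = 5.06, so pH = 14.00 - 5.06 = 8.94.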